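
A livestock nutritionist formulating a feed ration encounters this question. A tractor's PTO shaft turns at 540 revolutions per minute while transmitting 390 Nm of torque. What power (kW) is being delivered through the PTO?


P = 2*pi*n*T / 60000
  = 2*pi * 540 * 390 / 60000
  = 1323238.83 / 60000
  = 22.05 kW


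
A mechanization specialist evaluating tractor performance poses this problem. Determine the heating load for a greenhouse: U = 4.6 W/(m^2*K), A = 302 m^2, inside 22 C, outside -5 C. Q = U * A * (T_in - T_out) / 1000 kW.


dT = 22 - (-5) = 27 K
Q = U * A * dT
  = 4.6 * 302 * 27
  = 37508.40 W = 37.51 kW


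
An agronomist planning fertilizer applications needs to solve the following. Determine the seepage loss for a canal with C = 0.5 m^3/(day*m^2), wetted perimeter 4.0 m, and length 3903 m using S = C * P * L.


S = C * P * L
  = 0.5 * 4.0 * 3903
  = 7806 m^3/day


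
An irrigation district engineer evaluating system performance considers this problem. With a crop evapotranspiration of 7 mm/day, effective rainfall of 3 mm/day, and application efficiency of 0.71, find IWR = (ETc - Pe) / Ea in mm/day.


IWR = (ETc - Pe) / Ea
    = (7 - 3) / 0.71
    = 4 / 0.71
    = 5.63 mm/day


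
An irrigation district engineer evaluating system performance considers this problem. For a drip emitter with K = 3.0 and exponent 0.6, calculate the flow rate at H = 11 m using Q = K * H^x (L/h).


Q = K * H^x
  = 3.0 * 11^0.6
  = 3.0 * 4.2154
  = 12.65 L/h


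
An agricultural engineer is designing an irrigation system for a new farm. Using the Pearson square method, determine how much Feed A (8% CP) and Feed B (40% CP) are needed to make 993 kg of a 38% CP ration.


parts_A = CP_b - target = 40 - 38 = 2
parts_B = target - CP_a = 38 - 8 = 30
total_parts = 2 + 30 = 32
Feed A = 993 * 2 / 32 = 62.06 kg
Feed B = 993 * 30 / 32 = 930.94 kg

62.06 kg


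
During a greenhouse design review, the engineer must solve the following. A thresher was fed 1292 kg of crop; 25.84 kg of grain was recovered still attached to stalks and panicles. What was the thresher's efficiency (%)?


eta = (total - unthreshed) / total * 100
    = (1292 - 25.84) / 1292 * 100
    = 1266.16 / 1292 * 100
    = 98%


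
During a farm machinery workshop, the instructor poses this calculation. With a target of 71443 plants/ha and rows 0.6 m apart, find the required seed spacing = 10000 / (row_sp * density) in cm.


spacing = 10000 / (row_sp * density)
        = 10000 / (0.6 * 71443)
        = 10000 / 42865.80
        = 0.23329 m = 23.33 cm


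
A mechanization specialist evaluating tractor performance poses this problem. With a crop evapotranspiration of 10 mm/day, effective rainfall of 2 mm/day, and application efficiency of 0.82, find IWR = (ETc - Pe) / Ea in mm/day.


IWR = (ETc - Pe) / Ea
    = (10 - 2) / 0.82
    = 8 / 0.82
    = 9.76 mm/day


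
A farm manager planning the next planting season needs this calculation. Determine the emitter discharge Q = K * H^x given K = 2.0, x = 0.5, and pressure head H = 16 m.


Q = K * H^x
  = 2.0 * 16^0.5
  = 2.0 * 4
  = 8 L/h


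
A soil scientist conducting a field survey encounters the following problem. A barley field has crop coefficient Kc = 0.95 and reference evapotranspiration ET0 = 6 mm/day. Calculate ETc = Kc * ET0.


ETc = Kc * ET0
    = 0.95 * 6
    = 5.70 mm/day


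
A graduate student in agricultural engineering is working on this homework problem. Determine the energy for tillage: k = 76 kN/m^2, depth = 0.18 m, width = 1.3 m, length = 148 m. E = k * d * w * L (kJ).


E = k * d * w * L
  = 76 * 0.18 * 1.3 * 148
  = 2632.03 kJ


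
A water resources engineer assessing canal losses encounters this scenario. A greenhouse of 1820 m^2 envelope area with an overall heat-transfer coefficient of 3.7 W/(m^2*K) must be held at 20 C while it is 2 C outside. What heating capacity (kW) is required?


dT = 20 - (2) = 18 K
Q = U * A * dT
  = 3.7 * 1820 * 18
  = 121212 W = 121.21 kW


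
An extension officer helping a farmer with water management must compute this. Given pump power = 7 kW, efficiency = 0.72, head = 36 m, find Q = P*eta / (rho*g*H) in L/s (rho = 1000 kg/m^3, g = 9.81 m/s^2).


Q = (P * 1000 * eta) / (rho * g * H)
  = (7 * 1000 * 0.72) / (1000 * 9.81 * 36)
  = 5040 / 353160
  = 0.01427 m^3/s = 14.27 L/s


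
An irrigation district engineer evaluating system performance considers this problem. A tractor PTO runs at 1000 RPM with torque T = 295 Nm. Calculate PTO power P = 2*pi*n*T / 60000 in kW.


P = 2*pi*n*T / 60000
  = 2*pi * 1000 * 295 / 60000
  = 1853539.67 / 60000
  = 30.89 kW


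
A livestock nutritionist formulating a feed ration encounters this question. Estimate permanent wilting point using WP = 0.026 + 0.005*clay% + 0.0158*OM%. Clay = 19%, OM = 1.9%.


WP = 0.026 + 0.005*19 + 0.0158*1.9
   = 0.026 + 0.0950 + 0.0300
   = 0.1510


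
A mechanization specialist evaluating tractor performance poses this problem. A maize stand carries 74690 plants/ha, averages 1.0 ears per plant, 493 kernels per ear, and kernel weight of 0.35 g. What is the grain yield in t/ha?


Y = density * ears * kernels * kw
  = 74690 * 1.0 * 493 * 0.35 g/ha
  = 12887759.50 g/ha
  = 12887.76 kg/ha = 12.89 t/ha


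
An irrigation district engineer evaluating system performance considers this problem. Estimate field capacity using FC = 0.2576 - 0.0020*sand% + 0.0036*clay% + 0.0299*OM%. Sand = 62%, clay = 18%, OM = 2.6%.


FC = 0.2576 - 0.0020*62 + 0.0036*18 + 0.0299*2.6
   = 0.2576 - 0.1240 + 0.0648 + 0.0777
   = 0.2761


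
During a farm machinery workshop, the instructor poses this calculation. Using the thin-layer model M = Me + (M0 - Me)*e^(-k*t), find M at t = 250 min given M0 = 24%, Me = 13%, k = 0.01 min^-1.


M = Me + (M0 - Me) * e^(-k*t)
  = 13 + (24 - 13) * e^(-0.01*250)
  = 13 + 11 * e^(-2.500)
  = 13 + 11 * 0.08208
  = 13 + 0.9029
  = 13.90%


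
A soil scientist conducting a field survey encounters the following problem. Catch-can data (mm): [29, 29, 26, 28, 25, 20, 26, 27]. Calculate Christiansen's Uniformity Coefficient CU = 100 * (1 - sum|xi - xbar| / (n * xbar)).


xbar = 210 / 8 = 26.250
sum|xi - xbar| = 16
CU = 100 * (1 - 16 / (8 * 26.250))
   = 100 * (1 - 0.0762)
   = 92.38%


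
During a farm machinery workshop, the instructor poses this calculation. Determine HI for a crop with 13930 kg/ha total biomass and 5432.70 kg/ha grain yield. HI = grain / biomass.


HI = grain_yield / biomass
   = 5432.70 / 13930
   = 0.39


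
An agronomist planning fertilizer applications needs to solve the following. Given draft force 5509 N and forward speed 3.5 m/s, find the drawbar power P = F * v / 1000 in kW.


P = F * v / 1000
  = 5509 * 3.5 / 1000
  = 19281.50 / 1000
  = 19.28 kW


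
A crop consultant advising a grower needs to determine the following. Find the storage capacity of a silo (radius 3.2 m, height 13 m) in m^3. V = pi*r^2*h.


V = pi * r^2 * h
  = pi * 3.2^2 * 13
  = pi * 10.24 * 13
  = 418.21 m^3


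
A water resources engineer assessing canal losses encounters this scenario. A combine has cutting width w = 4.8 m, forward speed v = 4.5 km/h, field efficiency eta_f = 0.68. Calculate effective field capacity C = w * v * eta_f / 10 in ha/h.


C = w * v * eta_f / 10
  = 4.8 * 4.5 * 0.68 / 10
  = 14.69 / 10
  = 1.47 ha/h


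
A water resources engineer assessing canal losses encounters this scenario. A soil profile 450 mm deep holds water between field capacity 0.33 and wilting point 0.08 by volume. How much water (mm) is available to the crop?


AW = (FC - WP) * D
   = (0.33 - 0.08) * 450
   = 0.25 * 450
   = 112.50 mm


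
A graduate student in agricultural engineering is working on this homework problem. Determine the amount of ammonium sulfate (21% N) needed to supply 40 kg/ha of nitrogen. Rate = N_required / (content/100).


Rate = N_required / (N_content / 100)
     = 40 / (21 / 100)
     = 40 / 0.21
     = 190.48 kg/ha


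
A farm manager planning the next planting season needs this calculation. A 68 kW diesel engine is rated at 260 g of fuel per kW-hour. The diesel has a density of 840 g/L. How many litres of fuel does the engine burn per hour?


FC = P * BSFC / rho_fuel
   = 68 * 260 / 840
   = 17680 / 840
   = 21.05 L/h


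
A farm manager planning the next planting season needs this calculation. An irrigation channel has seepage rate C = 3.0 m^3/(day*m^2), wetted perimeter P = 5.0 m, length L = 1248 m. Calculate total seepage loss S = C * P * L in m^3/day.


S = C * P * L
  = 3.0 * 5.0 * 1248
  = 18720 m^3/day


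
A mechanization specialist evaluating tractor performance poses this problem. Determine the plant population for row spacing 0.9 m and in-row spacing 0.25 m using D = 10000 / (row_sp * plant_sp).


D = 10000 / (row_sp * plant_sp)
  = 10000 / (0.9 * 0.25)
  = 10000 / 0.2250
  = 44444.44 plants/ha


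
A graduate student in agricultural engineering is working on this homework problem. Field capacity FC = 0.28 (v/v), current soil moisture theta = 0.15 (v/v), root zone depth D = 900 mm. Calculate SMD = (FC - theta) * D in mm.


SMD = (FC - theta) * D
    = (0.28 - 0.15) * 900
    = 0.130 * 900
    = 117 mm


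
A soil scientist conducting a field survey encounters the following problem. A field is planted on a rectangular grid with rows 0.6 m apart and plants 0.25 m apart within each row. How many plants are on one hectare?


D = 10000 / (row_sp * plant_sp)
  = 10000 / (0.6 * 0.25)
  = 10000 / 0.1500
  = 66666.67 plants/ha


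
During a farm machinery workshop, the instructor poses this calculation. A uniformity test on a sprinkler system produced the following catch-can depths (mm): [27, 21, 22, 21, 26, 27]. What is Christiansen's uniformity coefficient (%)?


xbar = 144 / 6 = 24
sum|xi - xbar| = 16
CU = 100 * (1 - 16 / (6 * 24))
   = 100 * (1 - 0.1111)
   = 88.89%


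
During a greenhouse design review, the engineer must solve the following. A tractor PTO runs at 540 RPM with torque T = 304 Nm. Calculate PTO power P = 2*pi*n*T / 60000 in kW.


P = 2*pi*n*T / 60000
  = 2*pi * 540 * 304 / 60000
  = 1031447.70 / 60000
  = 17.19 kW


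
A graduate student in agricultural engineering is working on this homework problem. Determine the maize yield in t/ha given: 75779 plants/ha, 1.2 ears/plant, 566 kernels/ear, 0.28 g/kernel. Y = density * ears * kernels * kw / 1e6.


Y = density * ears * kernels * kw
  = 75779 * 1.2 * 566 * 0.28 g/ha
  = 14411347.10 g/ha
  = 14411.35 kg/ha = 14.41 t/ha


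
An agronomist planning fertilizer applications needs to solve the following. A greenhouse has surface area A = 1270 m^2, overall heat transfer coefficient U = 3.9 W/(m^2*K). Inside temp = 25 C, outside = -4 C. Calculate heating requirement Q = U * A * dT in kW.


dT = 25 - (-4) = 29 K
Q = U * A * dT
  = 3.9 * 1270 * 29
  = 143637 W = 143.64 kW


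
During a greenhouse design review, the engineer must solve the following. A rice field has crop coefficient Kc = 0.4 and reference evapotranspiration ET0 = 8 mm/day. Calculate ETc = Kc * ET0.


ETc = Kc * ET0
    = 0.4 * 8
    = 3.20 mm/day


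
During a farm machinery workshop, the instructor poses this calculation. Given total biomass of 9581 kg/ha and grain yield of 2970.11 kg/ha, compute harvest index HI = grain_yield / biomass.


HI = grain_yield / biomass
   = 2970.11 / 9581
   = 0.31


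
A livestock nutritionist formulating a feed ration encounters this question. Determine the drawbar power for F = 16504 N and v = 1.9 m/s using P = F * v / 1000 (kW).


P = F * v / 1000
  = 16504 * 1.9 / 1000
  = 31357.60 / 1000
  = 31.36 kW


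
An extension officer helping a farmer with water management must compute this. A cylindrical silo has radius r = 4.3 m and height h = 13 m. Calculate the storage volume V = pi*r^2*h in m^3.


V = pi * r^2 * h
  = pi * 4.3^2 * 13
  = pi * 18.49 * 13
  = 755.14 m^3


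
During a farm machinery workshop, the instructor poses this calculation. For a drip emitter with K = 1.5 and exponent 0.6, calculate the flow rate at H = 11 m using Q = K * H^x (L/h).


Q = K * H^x
  = 1.5 * 11^0.6
  = 1.5 * 4.2154
  = 6.32 L/h


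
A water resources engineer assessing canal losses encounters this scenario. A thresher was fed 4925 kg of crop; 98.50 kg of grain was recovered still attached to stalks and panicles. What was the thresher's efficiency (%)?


eta = (total - unthreshed) / total * 100
    = (4925 - 98.50) / 4925 * 100
    = 4826.50 / 4925 * 100
    = 98%


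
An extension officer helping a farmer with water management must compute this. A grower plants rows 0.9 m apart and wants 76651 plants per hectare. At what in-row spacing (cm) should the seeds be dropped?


spacing = 10000 / (row_sp * density)
        = 10000 / (0.9 * 76651)
        = 10000 / 68985.90
        = 0.14496 m = 14.50 cm


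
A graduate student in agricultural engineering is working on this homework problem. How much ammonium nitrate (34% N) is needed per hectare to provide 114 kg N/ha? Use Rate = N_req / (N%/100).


Rate = N_required / (N_content / 100)
     = 114 / (34 / 100)
     = 114 / 0.34
     = 335.29 kg/ha


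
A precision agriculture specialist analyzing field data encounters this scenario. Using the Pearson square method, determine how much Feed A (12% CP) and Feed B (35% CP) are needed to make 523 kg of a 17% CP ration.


parts_A = CP_b - target = 35 - 17 = 18
parts_B = target - CP_a = 17 - 12 = 5
total_parts = 18 + 5 = 23
Feed A = 523 * 18 / 23 = 409.30 kg
Feed B = 523 * 5 / 23 = 113.70 kg

409.30 kg


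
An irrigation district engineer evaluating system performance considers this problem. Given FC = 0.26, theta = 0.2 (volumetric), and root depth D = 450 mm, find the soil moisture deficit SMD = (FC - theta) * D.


SMD = (FC - theta) * D
    = (0.26 - 0.2) * 450
    = 0.060 * 450
    = 27 mm


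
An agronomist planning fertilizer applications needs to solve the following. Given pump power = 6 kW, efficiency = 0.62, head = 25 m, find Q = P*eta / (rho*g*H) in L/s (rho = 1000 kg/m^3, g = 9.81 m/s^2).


Q = (P * 1000 * eta) / (rho * g * H)
  = (6 * 1000 * 0.62) / (1000 * 9.81 * 25)
  = 3720 / 245250
  = 0.01517 m^3/s = 15.17 L/s


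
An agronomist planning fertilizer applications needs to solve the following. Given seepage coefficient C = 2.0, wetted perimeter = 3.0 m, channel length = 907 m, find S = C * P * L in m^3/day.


S = C * P * L
  = 2.0 * 3.0 * 907
  = 5442 m^3/day


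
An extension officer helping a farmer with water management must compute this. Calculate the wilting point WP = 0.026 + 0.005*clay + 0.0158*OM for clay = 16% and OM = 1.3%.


WP = 0.026 + 0.005*16 + 0.0158*1.3
   = 0.026 + 0.0800 + 0.0205
   = 0.1265


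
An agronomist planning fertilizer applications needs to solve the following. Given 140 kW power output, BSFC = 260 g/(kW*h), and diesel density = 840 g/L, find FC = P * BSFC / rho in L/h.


FC = P * BSFC / rho_fuel
   = 140 * 260 / 840
   = 36400 / 840
   = 43.33 L/h


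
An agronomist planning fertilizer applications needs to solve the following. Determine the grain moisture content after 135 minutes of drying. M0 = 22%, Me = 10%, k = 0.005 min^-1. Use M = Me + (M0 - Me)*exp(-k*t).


M = Me + (M0 - Me) * e^(-k*t)
  = 10 + (22 - 10) * e^(-0.005*135)
  = 10 + 12 * e^(-0.675)
  = 10 + 12 * 0.50916
  = 10 + 6.1099
  = 16.11%


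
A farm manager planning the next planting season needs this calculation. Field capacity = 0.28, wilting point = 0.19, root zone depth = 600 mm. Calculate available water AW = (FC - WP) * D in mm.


AW = (FC - WP) * D
   = (0.28 - 0.19) * 600
   = 0.09 * 600
   = 54 mm


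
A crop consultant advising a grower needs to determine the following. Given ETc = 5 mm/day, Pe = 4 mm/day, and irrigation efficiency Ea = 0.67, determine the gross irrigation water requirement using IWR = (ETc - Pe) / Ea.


IWR = (ETc - Pe) / Ea
    = (5 - 4) / 0.67
    = 1 / 0.67
    = 1.49 mm/day


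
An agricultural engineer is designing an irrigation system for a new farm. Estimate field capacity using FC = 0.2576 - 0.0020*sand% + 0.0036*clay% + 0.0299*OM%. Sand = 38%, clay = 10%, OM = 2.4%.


FC = 0.2576 - 0.0020*38 + 0.0036*10 + 0.0299*2.4
   = 0.2576 - 0.0760 + 0.0360 + 0.0718
   = 0.2894


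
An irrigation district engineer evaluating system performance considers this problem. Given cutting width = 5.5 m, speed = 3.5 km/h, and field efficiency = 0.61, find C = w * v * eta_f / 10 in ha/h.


C = w * v * eta_f / 10
  = 5.5 * 3.5 * 0.61 / 10
  = 11.74 / 10
  = 1.17 ha/h


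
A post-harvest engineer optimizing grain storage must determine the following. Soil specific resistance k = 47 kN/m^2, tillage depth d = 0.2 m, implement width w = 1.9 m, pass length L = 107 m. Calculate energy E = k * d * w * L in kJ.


E = k * d * w * L
  = 47 * 0.2 * 1.9 * 107
  = 1911.02 kJ


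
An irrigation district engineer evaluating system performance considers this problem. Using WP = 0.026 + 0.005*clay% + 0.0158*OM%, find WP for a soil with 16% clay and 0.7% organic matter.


WP = 0.026 + 0.005*16 + 0.0158*0.7
   = 0.026 + 0.0800 + 0.0111
   = 0.1171


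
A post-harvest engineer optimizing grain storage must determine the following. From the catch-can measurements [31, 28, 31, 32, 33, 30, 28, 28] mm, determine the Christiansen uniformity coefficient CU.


xbar = 241 / 8 = 30.125
sum|xi - xbar| = 13
CU = 100 * (1 - 13 / (8 * 30.125))
   = 100 * (1 - 0.0539)
   = 94.61%


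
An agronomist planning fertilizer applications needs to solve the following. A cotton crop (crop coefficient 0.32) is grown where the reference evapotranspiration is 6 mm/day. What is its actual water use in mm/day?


ETc = Kc * ET0
    = 0.32 * 6
    = 1.92 mm/day


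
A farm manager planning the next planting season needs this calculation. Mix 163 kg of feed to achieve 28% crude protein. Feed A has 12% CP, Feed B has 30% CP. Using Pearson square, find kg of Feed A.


parts_A = CP_b - target = 30 - 28 = 2
parts_B = target - CP_a = 28 - 12 = 16
total_parts = 2 + 16 = 18
Feed A = 163 * 2 / 18 = 18.11 kg
Feed B = 163 * 16 / 18 = 144.89 kg

18.11 kg


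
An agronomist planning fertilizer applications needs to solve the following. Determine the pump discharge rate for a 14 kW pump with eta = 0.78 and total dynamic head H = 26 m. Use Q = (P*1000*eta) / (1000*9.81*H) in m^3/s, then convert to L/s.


Q = (P * 1000 * eta) / (rho * g * H)
  = (14 * 1000 * 0.78) / (1000 * 9.81 * 26)
  = 10920 / 255060
  = 0.04281 m^3/s = 42.81 L/s


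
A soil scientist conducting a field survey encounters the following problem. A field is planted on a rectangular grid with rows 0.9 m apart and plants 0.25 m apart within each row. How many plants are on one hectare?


D = 10000 / (row_sp * plant_sp)
  = 10000 / (0.9 * 0.25)
  = 10000 / 0.2250
  = 44444.44 plants/ha


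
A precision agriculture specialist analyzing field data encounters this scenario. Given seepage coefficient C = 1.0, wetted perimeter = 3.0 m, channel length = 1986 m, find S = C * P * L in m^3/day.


S = C * P * L
  = 1.0 * 3.0 * 1986
  = 5958 m^3/day


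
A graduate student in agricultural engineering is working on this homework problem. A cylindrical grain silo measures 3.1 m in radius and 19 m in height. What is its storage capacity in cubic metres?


V = pi * r^2 * h
  = pi * 3.1^2 * 19
  = pi * 9.61 * 19
  = 573.62 m^3


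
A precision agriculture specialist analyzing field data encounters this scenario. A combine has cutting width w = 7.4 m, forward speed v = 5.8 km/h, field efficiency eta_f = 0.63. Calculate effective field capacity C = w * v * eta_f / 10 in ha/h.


C = w * v * eta_f / 10
  = 7.4 * 5.8 * 0.63 / 10
  = 27.04 / 10
  = 2.70 ha/h


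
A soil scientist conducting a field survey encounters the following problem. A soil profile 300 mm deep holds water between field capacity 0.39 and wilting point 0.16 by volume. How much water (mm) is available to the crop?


AW = (FC - WP) * D
   = (0.39 - 0.16) * 300
   = 0.23 * 300
   = 69 mm


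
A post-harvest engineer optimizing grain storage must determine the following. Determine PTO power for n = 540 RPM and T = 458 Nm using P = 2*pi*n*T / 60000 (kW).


P = 2*pi*n*T / 60000
  = 2*pi * 540 * 458 / 60000
  = 1553957.39 / 60000
  = 25.90 kW


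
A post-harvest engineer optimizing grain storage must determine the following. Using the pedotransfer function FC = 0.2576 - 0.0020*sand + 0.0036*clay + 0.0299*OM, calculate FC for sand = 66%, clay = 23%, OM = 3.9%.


FC = 0.2576 - 0.0020*66 + 0.0036*23 + 0.0299*3.9
   = 0.2576 - 0.1320 + 0.0828 + 0.1166
   = 0.3250


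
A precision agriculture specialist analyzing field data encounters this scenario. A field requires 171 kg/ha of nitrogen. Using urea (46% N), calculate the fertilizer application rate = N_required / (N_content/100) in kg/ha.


Rate = N_required / (N_content / 100)
     = 171 / (46 / 100)
     = 171 / 0.46
     = 371.74 kg/ha


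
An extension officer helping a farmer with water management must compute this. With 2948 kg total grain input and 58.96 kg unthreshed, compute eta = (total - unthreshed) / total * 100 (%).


eta = (total - unthreshed) / total * 100
    = (2948 - 58.96) / 2948 * 100
    = 2889.04 / 2948 * 100
    = 98%


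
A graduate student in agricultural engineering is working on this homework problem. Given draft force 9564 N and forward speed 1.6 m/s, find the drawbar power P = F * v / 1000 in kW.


P = F * v / 1000
  = 9564 * 1.6 / 1000
  = 15302.40 / 1000
  = 15.30 kW


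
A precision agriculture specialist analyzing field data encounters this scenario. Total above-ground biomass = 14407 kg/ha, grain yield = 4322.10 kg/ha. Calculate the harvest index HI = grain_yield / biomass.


HI = grain_yield / biomass
   = 4322.10 / 14407
   = 0.30


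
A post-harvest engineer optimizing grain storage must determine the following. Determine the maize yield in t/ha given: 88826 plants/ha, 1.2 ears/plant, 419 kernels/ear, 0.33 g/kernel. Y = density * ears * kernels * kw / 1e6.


Y = density * ears * kernels * kw
  = 88826 * 1.2 * 419 * 0.33 g/ha
  = 14738365.22 g/ha
  = 14738.37 kg/ha = 14.74 t/ha


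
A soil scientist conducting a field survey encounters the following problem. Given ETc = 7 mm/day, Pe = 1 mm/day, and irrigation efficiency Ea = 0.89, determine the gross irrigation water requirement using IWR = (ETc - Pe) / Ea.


IWR = (ETc - Pe) / Ea
    = (7 - 1) / 0.89
    = 6 / 0.89
    = 6.74 mm/day


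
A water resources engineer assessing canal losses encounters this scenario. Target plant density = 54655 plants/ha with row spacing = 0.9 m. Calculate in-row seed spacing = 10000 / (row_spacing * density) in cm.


spacing = 10000 / (row_sp * density)
        = 10000 / (0.9 * 54655)
        = 10000 / 49189.50
        = 0.20330 m = 20.33 cm


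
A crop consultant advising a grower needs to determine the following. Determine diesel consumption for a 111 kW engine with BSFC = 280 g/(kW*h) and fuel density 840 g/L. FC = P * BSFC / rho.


FC = P * BSFC / rho_fuel
   = 111 * 280 / 840
   = 31080 / 840
   = 37 L/h


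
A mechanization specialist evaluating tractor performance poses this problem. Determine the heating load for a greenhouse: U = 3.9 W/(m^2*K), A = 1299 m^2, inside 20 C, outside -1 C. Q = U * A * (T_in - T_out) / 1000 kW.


dT = 20 - (-1) = 21 K
Q = U * A * dT
  = 3.9 * 1299 * 21
  = 106388.10 W = 106.39 kW


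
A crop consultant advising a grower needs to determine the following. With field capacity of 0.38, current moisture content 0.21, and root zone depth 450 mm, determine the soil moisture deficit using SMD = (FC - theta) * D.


SMD = (FC - theta) * D
    = (0.38 - 0.21) * 450
    = 0.170 * 450
    = 76.50 mm


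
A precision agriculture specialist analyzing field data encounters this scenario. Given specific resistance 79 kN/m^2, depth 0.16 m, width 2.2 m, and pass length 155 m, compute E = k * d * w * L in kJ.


E = k * d * w * L
  = 79 * 0.16 * 2.2 * 155
  = 4310.24 kJ


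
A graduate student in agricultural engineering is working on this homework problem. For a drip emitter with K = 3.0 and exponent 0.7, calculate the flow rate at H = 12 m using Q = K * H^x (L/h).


Q = K * H^x
  = 3.0 * 12^0.7
  = 3.0 * 5.6941
  = 17.08 L/h


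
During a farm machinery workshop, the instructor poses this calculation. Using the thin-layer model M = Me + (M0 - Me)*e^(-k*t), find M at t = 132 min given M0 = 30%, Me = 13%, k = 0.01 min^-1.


M = Me + (M0 - Me) * e^(-k*t)
  = 13 + (30 - 13) * e^(-0.01*132)
  = 13 + 17 * e^(-1.320)
  = 13 + 17 * 0.26714
  = 13 + 4.5413
  = 17.54%


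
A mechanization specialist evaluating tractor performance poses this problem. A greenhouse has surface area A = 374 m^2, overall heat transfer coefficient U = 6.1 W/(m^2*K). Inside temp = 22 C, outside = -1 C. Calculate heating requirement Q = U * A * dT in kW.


dT = 22 - (-1) = 23 K
Q = U * A * dT
  = 6.1 * 374 * 23
  = 52472.20 W = 52.47 kW


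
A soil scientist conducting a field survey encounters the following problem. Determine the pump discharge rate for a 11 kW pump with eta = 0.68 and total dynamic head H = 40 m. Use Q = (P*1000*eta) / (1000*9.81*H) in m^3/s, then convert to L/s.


Q = (P * 1000 * eta) / (rho * g * H)
  = (11 * 1000 * 0.68) / (1000 * 9.81 * 40)
  = 7480 / 392400
  = 0.01906 m^3/s = 19.06 L/s


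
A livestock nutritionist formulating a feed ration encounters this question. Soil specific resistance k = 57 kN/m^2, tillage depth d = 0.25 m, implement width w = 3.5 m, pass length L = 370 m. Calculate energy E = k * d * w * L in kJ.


E = k * d * w * L
  = 57 * 0.25 * 3.5 * 370
  = 18453.75 kJ


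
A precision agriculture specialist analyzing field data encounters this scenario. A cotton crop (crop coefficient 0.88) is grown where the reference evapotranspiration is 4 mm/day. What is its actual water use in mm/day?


ETc = Kc * ET0
    = 0.88 * 4
    = 3.52 mm/day


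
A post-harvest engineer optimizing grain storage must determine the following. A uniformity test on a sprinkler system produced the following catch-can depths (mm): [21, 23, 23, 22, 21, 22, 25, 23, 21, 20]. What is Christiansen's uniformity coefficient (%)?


xbar = 221 / 10 = 22.100
sum|xi - xbar| = 11.200
CU = 100 * (1 - 11.200 / (10 * 22.100))
   = 100 * (1 - 0.0507)
   = 94.93%


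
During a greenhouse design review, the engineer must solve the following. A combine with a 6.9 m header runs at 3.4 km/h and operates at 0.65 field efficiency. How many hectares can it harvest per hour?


C = w * v * eta_f / 10
  = 6.9 * 3.4 * 0.65 / 10
  = 15.25 / 10
  = 1.52 ha/h


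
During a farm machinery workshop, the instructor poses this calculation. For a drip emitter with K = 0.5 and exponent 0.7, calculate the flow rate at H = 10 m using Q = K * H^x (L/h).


Q = K * H^x
  = 0.5 * 10^0.7
  = 0.5 * 5.0119
  = 2.51 L/h


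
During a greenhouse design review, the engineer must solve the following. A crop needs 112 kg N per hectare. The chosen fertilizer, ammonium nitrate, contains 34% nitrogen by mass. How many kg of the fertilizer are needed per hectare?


Rate = N_required / (N_content / 100)
     = 112 / (34 / 100)
     = 112 / 0.34
     = 329.41 kg/ha


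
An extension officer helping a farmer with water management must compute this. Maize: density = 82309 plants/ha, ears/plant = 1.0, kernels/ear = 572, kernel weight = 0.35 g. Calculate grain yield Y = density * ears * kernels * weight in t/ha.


Y = density * ears * kernels * kw
  = 82309 * 1.0 * 572 * 0.35 g/ha
  = 16478261.80 g/ha
  = 16478.26 kg/ha = 16.48 t/ha


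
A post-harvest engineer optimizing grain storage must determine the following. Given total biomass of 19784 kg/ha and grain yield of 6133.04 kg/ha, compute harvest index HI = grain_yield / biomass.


HI = grain_yield / biomass
   = 6133.04 / 19784
   = 0.31


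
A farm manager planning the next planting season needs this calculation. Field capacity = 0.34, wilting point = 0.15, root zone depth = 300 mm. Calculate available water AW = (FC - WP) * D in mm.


AW = (FC - WP) * D
   = (0.34 - 0.15) * 300
   = 0.19 * 300
   = 57 mm


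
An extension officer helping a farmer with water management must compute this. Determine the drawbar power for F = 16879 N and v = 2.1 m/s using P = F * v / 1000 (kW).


P = F * v / 1000
  = 16879 * 2.1 / 1000
  = 35445.90 / 1000
  = 35.45 kW


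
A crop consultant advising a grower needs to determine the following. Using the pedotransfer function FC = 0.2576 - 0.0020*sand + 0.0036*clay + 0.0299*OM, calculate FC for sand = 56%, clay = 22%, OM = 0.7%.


FC = 0.2576 - 0.0020*56 + 0.0036*22 + 0.0299*0.7
   = 0.2576 - 0.1120 + 0.0792 + 0.0209
   = 0.2457


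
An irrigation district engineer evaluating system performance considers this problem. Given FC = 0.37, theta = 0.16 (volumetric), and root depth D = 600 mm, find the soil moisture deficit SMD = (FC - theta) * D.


SMD = (FC - theta) * D
    = (0.37 - 0.16) * 600
    = 0.210 * 600
    = 126 mm


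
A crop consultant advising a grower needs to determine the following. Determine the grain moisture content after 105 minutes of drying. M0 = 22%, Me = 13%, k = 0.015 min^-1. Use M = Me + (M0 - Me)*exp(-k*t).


M = Me + (M0 - Me) * e^(-k*t)
  = 13 + (22 - 13) * e^(-0.015*105)
  = 13 + 9 * e^(-1.575)
  = 13 + 9 * 0.20701
  = 13 + 1.8631
  = 14.86%


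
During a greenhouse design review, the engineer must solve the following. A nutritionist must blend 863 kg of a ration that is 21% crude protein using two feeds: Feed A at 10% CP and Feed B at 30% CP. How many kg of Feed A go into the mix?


parts_A = CP_b - target = 30 - 21 = 9
parts_B = target - CP_a = 21 - 10 = 11
total_parts = 9 + 11 = 20
Feed A = 863 * 9 / 20 = 388.35 kg
Feed B = 863 * 11 / 20 = 474.65 kg

388.35 kg


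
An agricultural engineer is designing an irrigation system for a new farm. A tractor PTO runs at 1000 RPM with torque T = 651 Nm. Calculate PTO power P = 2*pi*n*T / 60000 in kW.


P = 2*pi*n*T / 60000
  = 2*pi * 1000 * 651 / 60000
  = 4090353.63 / 60000
  = 68.17 kW


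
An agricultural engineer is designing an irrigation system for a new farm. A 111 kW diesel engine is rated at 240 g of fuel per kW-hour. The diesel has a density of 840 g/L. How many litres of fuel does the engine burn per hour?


FC = P * BSFC / rho_fuel
   = 111 * 240 / 840
   = 26640 / 840
   = 31.71 L/h


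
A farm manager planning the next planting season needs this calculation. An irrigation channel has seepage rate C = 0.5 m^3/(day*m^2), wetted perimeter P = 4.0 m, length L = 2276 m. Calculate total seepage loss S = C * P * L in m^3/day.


S = C * P * L
  = 0.5 * 4.0 * 2276
  = 4552 m^3/day


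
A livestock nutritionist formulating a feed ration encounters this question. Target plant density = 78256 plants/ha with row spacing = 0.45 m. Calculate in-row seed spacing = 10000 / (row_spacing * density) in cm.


spacing = 10000 / (row_sp * density)
        = 10000 / (0.45 * 78256)
        = 10000 / 35215.20
        = 0.28397 m = 28.40 cm


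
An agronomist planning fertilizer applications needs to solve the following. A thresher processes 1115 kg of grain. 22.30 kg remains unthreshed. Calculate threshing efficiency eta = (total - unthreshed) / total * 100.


eta = (total - unthreshed) / total * 100
    = (1115 - 22.30) / 1115 * 100
    = 1092.70 / 1115 * 100
    = 98%


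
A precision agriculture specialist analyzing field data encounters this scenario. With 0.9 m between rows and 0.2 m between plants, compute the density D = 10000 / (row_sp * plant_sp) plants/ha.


D = 10000 / (row_sp * plant_sp)
  = 10000 / (0.9 * 0.2)
  = 10000 / 0.1800
  = 55555.56 plants/ha


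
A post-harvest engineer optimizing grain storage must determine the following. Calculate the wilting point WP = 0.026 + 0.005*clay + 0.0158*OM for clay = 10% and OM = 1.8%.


WP = 0.026 + 0.005*10 + 0.0158*1.8
   = 0.026 + 0.0500 + 0.0284
   = 0.1044


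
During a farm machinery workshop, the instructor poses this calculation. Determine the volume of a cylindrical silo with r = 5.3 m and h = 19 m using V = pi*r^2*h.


V = pi * r^2 * h
  = pi * 5.3^2 * 19
  = pi * 28.09 * 19
  = 1676.70 m^3


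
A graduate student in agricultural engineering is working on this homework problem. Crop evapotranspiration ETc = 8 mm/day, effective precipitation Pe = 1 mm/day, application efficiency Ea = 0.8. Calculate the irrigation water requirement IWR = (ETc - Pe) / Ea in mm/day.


IWR = (ETc - Pe) / Ea
    = (8 - 1) / 0.8
    = 7 / 0.8
    = 8.75 mm/day


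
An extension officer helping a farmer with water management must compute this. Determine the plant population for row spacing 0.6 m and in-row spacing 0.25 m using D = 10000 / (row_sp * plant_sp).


D = 10000 / (row_sp * plant_sp)
  = 10000 / (0.6 * 0.25)
  = 10000 / 0.1500
  = 66666.67 plants/ha


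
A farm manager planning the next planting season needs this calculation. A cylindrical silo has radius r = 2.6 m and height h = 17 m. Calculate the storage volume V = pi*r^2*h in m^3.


V = pi * r^2 * h
  = pi * 2.6^2 * 17
  = pi * 6.76 * 17
  = 361.03 m^3


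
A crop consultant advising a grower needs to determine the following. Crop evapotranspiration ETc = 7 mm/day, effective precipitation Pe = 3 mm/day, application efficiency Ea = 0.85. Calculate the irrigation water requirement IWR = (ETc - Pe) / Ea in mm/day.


IWR = (ETc - Pe) / Ea
    = (7 - 3) / 0.85
    = 4 / 0.85
    = 4.71 mm/day


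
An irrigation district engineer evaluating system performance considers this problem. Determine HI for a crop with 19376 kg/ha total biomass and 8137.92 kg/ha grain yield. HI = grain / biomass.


HI = grain_yield / biomass
   = 8137.92 / 19376
   = 0.42


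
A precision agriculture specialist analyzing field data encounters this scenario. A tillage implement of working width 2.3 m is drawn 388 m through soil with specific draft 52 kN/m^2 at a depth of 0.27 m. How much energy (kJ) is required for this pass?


E = k * d * w * L
  = 52 * 0.27 * 2.3 * 388
  = 12529.30 kJ


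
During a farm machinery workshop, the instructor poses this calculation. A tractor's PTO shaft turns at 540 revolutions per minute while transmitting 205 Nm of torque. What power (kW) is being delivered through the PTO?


P = 2*pi*n*T / 60000
  = 2*pi * 540 * 205 / 60000
  = 695548.61 / 60000
  = 11.59 kW


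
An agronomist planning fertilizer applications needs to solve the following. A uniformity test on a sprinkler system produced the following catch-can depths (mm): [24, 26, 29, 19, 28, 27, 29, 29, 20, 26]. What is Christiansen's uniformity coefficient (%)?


xbar = 257 / 10 = 25.700
sum|xi - xbar| = 28.200
CU = 100 * (1 - 28.200 / (10 * 25.700))
   = 100 * (1 - 0.1097)
   = 89.03%


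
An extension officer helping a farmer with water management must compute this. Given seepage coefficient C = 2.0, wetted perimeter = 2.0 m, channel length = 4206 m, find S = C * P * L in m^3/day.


S = C * P * L
  = 2.0 * 2.0 * 4206
  = 16824 m^3/day


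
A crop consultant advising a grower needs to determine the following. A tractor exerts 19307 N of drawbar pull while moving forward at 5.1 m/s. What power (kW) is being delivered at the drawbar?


P = F * v / 1000
  = 19307 * 5.1 / 1000
  = 98465.70 / 1000
  = 98.47 kW


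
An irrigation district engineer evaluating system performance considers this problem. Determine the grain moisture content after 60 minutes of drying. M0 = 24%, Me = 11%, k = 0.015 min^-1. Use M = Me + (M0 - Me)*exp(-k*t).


M = Me + (M0 - Me) * e^(-k*t)
  = 11 + (24 - 11) * e^(-0.015*60)
  = 11 + 13 * e^(-0.900)
  = 11 + 13 * 0.40657
  = 11 + 5.2854
  = 16.29%


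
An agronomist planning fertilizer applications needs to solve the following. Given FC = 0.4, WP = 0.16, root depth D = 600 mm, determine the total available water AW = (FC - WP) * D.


AW = (FC - WP) * D
   = (0.4 - 0.16) * 600
   = 0.24 * 600
   = 144 mm


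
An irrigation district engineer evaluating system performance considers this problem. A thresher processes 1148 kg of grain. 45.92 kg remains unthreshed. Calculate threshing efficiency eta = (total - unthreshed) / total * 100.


eta = (total - unthreshed) / total * 100
    = (1148 - 45.92) / 1148 * 100
    = 1102.08 / 1148 * 100
    = 96%


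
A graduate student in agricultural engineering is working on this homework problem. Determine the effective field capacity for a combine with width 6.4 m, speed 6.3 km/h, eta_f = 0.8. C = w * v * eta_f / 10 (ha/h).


C = w * v * eta_f / 10
  = 6.4 * 6.3 * 0.8 / 10
  = 32.26 / 10
  = 3.23 ha/h


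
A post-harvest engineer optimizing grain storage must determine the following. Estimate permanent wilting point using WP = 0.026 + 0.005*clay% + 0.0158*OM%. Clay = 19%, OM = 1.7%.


WP = 0.026 + 0.005*19 + 0.0158*1.7
   = 0.026 + 0.0950 + 0.0269
   = 0.1479


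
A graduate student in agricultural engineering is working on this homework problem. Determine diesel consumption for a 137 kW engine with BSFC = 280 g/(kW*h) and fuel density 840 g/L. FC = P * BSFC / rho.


FC = P * BSFC / rho_fuel
   = 137 * 280 / 840
   = 38360 / 840
   = 45.67 L/h


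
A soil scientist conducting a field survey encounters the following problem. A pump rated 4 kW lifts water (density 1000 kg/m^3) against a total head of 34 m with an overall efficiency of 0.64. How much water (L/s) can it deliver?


Q = (P * 1000 * eta) / (rho * g * H)
  = (4 * 1000 * 0.64) / (1000 * 9.81 * 34)
  = 2560 / 333540
  = 0.00768 m^3/s = 7.68 L/s


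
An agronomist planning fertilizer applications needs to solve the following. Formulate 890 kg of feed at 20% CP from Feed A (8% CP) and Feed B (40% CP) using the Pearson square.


parts_A = CP_b - target = 40 - 20 = 20
parts_B = target - CP_a = 20 - 8 = 12
total_parts = 20 + 12 = 32
Feed A = 890 * 20 / 32 = 556.25 kg
Feed B = 890 * 12 / 32 = 333.75 kg

556.25 kg


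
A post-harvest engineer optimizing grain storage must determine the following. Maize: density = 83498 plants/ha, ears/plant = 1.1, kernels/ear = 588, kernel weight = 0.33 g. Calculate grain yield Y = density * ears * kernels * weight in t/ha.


Y = density * ears * kernels * kw
  = 83498 * 1.1 * 588 * 0.33 g/ha
  = 17822147.11 g/ha
  = 17822.15 kg/ha = 17.82 t/ha


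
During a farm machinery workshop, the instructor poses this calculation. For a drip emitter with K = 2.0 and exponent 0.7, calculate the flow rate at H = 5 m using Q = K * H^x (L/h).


Q = K * H^x
  = 2.0 * 5^0.7
  = 2.0 * 3.0852
  = 6.17 L/h


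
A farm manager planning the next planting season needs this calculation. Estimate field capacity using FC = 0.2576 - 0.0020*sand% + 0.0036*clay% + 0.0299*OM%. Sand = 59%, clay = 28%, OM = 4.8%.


FC = 0.2576 - 0.0020*59 + 0.0036*28 + 0.0299*4.8
   = 0.2576 - 0.1180 + 0.1008 + 0.1435
   = 0.3839


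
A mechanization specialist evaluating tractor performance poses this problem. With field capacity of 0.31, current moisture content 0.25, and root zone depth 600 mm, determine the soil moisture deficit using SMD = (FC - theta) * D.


SMD = (FC - theta) * D
    = (0.31 - 0.25) * 600
    = 0.060 * 600
    = 36 mm


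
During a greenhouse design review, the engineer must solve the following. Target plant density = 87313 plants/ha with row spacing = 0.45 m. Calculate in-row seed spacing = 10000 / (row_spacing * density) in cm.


spacing = 10000 / (row_sp * density)
        = 10000 / (0.45 * 87313)
        = 10000 / 39290.85
        = 0.25451 m = 25.45 cm


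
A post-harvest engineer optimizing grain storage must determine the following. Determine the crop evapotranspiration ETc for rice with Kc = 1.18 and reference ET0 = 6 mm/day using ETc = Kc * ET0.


ETc = Kc * ET0
    = 1.18 * 6
    = 7.08 mm/day


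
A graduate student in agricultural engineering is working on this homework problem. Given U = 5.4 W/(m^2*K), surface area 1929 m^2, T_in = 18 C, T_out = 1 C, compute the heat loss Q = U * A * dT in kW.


dT = 18 - (1) = 17 K
Q = U * A * dT
  = 5.4 * 1929 * 17
  = 177082.20 W = 177.08 kW
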